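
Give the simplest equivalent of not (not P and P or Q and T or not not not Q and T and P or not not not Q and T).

not T

not (not P and P or Q and T or not not not Q and T and P or not not not Q and T)
= not (not P and P or Q and T or not not not Q and T)
= not (not P and P or Q and T or not Q and T)
= not (Q and T or not Q and T)
= not T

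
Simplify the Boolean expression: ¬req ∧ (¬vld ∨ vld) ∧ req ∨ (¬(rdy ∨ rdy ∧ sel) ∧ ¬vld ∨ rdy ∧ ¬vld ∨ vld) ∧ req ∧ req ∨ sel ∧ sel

req ∨ sel

¬req ∧ (¬vld ∨ vld) ∧ req ∨ (¬(rdy ∨ rdy ∧ sel) ∧ ¬vld ∨ rdy ∧ ¬vld ∨ vld) ∧ req ∧ req ∨ sel ∧ sel
= ¬req ∧ (¬vld ∨ vld) ∧ req ∨ (¬(rdy ∨ rdy ∧ sel) ∧ ¬vld ∨ rdy ∧ ¬vld ∨ vld) ∧ req ∧ req ∨ sel   (idempotence)
= ¬req ∧ (¬vld ∨ vld) ∧ req ∨ (¬rdy ∧ ¬vld ∨ rdy ∧ ¬vld ∨ vld) ∧ req ∧ req ∨ sel   (absorption)
= ¬req ∧ (¬vld ∨ vld) ∧ req ∨ (¬vld ∨ vld) ∧ req ∧ req ∨ sel   (distribution)
= (¬vld ∨ vld) ∧ req ∨ sel   (distribution)
= req ∨ sel   (complement / identity)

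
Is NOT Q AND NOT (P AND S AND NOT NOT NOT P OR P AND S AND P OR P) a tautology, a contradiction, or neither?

neither

NOT Q AND NOT (P AND S AND NOT NOT NOT P OR P AND S AND P OR P)
= NOT Q AND NOT (P AND S AND NOT P OR P AND S AND P OR P)   [double negation]
= NOT Q AND NOT (P AND S OR P)   [distribution]
= NOT Q AND NOT P   [absorption]
This depends on P, Q, so it is not a constant.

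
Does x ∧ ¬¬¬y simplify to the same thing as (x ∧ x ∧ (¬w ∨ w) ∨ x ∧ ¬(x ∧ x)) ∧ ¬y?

Yes

E1: x ∧ ¬¬¬y
    = x ∧ ¬y   — double negation
E2: (x ∧ x ∧ (¬w ∨ w) ∨ x ∧ ¬(x ∧ x)) ∧ ¬y
    = (x ∧ x ∨ x ∧ ¬(x ∧ x)) ∧ ¬y   — complement / identity
    = (x ∧ x ∨ x ∧ ¬x) ∧ ¬y   — idempotence
    = x ∧ ¬y   — distribution
Both reduce to x ∧ ¬y, so they are equivalent.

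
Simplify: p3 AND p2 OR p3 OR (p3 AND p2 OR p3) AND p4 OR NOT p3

p3 AND p2 OR p3 OR (p3 AND p2 OR p3) AND p4 OR NOT p3
= p3 AND p2 OR p3 OR NOT p3   [absorption]
= p3 OR NOT p3   [absorption]
= TRUE   [complement]

TRUE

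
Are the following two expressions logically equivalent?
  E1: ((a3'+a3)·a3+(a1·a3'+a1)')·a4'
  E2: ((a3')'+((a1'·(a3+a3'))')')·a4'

E1: ((a3'+a3)·a3+(a1·a3'+a1)')·a4'
    = ((a3'+a3)·a3+a1')·a4'
    = (a3+a1')·a4'
E2: ((a3')'+((a1'·(a3+a3'))')')·a4'
    = ((a3')'+((a1')')')·a4'
    = ((a3')'+a1')·a4'
    = (a3+a1')·a4'
Both reduce to (a3+a1')·a4', so they are equivalent.

Yes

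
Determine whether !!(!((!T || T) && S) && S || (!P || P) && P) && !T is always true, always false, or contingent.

contingent

!!(!((!T || T) && S) && S || (!P || P) && P) && !T
= !!(!S && S || (!P || P) && P) && !T
= (!S && S || (!P || P) && P) && !T
= (!S && S || P) && !T
= P && !T
This depends on P, T, so it is not a constant.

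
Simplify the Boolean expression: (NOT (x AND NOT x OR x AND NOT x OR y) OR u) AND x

(NOT (x AND NOT x OR x AND NOT x OR y) OR u) AND x
= (NOT (x AND NOT x OR y) OR u) AND x   — complement / identity
= (NOT y OR u) AND x   — complement / identity

(NOT y OR u) AND x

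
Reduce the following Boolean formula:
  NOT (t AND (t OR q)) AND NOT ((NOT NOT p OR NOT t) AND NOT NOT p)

NOT (t AND (t OR q)) AND NOT ((NOT NOT p OR NOT t) AND NOT NOT p)
= NOT (t AND (t OR q)) AND NOT NOT NOT p
= NOT t AND NOT NOT NOT p
= NOT t AND NOT p

NOT t AND NOT p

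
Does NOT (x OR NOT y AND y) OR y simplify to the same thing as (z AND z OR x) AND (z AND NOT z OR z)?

E1: NOT (x OR NOT y AND y) OR y
    = NOT x OR y
E2: (z AND z OR x) AND (z AND NOT z OR z)
    = (z OR x) AND (z AND NOT z OR z)
    = (z OR x) AND z
    = z
These differ: at x=0, y=0, z=0, E1 = 1 but E2 = 0.

No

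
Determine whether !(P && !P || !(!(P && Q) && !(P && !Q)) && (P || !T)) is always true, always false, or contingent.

!(P && !P || !(!(P && Q) && !(P && !Q)) && (P || !T))
= !(!(!(P && Q) && !(P && !Q)) && (P || !T))   — complement / identity
= !((P && Q || P && !Q) && (P || !T))   — De Morgan
= !(P && (P || !T))   — distribution
= !P   — absorption
This depends on P, so it is not a constant.

contingent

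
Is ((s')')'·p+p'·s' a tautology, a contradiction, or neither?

neither

((s')')'·p+p'·s'
= s'·p+p'·s'   [double negation]
= s'   [distribution]
This depends on s, so it is not a constant.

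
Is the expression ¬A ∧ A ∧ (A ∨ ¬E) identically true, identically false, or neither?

identically false

¬A ∧ A ∧ (A ∨ ¬E)
= ¬A ∧ A   [absorption]
= False   [complement]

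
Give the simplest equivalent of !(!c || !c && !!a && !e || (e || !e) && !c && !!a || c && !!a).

c && !a

!(!c || !c && !!a && !e || (e || !e) && !c && !!a || c && !!a)
= !(!c || !c && !!a && !e || !c && !!a || c && !!a)
= !(!c || !c && !!a || c && !!a)
= !(!c || !!a)
= c && !a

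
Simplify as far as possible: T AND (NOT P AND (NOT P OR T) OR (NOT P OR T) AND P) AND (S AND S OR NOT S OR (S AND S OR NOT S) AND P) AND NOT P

T AND NOT P

T AND (NOT P AND (NOT P OR T) OR (NOT P OR T) AND P) AND (S AND S OR NOT S OR (S AND S OR NOT S) AND P) AND NOT P
= T AND (NOT P OR T) AND (S AND S OR NOT S OR (S AND S OR NOT S) AND P) AND NOT P   [distribution]
= T AND (NOT P OR T) AND (S AND S OR NOT S) AND NOT P   [absorption]
= T AND (NOT P OR T) AND (S OR NOT S) AND NOT P   [idempotence]
= T AND (NOT P OR T) AND NOT P   [complement / identity]
= T AND NOT P   [absorption]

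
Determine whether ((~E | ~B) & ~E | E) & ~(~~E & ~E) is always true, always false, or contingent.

always true

((~E | ~B) & ~E | E) & ~(~~E & ~E)
= (~E | E) & ~(~~E & ~E)   — absorption
= (~E | E) & (~E | E)   — De Morgan
= ~E | E   — idempotence
= 1   — complement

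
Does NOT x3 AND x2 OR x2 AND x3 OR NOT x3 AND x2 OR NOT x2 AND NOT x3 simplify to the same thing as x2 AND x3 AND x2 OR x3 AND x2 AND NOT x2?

E1: NOT x3 AND x2 OR x2 AND x3 OR NOT x3 AND x2 OR NOT x2 AND NOT x3
    = NOT x3 AND x2 OR x2 AND x3 OR NOT x3   — distribution
    = x2 OR NOT x3   — distribution
E2: x2 AND x3 AND x2 OR x3 AND x2 AND NOT x2
    = x3 AND x2   — distribution
These differ: at x2=0, x3=0, E1 = 1 but E2 = 0.

No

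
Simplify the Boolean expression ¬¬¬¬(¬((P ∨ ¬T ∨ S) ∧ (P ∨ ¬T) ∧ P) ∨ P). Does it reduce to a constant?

¬¬¬¬(¬((P ∨ ¬T ∨ S) ∧ (P ∨ ¬T) ∧ P) ∨ P)
= ¬¬(¬((P ∨ ¬T ∨ S) ∧ (P ∨ ¬T) ∧ P) ∨ P)
= ¬¬(¬((P ∨ ¬T) ∧ P) ∨ P)
= ¬¬(¬P ∨ P)
= ¬P ∨ P
= True

True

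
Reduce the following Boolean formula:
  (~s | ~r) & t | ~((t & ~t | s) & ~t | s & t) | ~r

(~s | ~r) & t | ~((t & ~t | s) & ~t | s & t) | ~r
= (~s | ~r) & t | ~(s & ~t | s & t) | ~r
= (~s | ~r) & t | ~s | ~r
= ~s | ~r

~s | ~r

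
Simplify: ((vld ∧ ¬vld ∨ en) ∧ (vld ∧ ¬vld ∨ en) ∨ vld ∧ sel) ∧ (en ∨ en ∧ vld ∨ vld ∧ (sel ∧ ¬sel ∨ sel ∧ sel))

((vld ∧ ¬vld ∨ en) ∧ (vld ∧ ¬vld ∨ en) ∨ vld ∧ sel) ∧ (en ∨ en ∧ vld ∨ vld ∧ (sel ∧ ¬sel ∨ sel ∧ sel))
= (vld ∧ ¬vld ∨ en ∨ vld ∧ sel) ∧ (en ∨ en ∧ vld ∨ vld ∧ (sel ∧ ¬sel ∨ sel ∧ sel))   [idempotence]
= (vld ∧ ¬vld ∨ en ∨ vld ∧ sel) ∧ (en ∨ vld ∧ (sel ∧ ¬sel ∨ sel ∧ sel))   [absorption]
= (vld ∧ ¬vld ∨ en ∨ vld ∧ sel) ∧ (en ∨ vld ∧ sel)   [distribution]
= (en ∨ vld ∧ sel) ∧ (en ∨ vld ∧ sel)   [complement / identity]
= en ∨ vld ∧ sel   [idempotence]

en ∨ vld ∧ sel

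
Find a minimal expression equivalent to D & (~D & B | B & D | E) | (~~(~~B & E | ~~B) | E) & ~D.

B | E

D & (~D & B | B & D | E) | (~~(~~B & E | ~~B) | E) & ~D
= D & (B | E) | (~~(~~B & E | ~~B) | E) & ~D   — distribution
= D & (B | E) | (~~B & E | ~~B | E) & ~D   — double negation
= D & (B | E) | (~~B | E) & ~D   — absorption
= D & (B | E) | (B | E) & ~D   — double negation
= B | E   — distribution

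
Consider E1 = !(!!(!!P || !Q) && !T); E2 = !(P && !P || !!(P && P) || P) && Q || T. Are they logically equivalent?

Yes

E1: !(!!(!!P || !Q) && !T)
    = !(!(!P && Q) && !T)   (De Morgan)
    = !P && Q || T   (De Morgan)
E2: !(P && !P || !!(P && P) || P) && Q || T
    = !(P && !P || P && P || P) && Q || T   (double negation)
    = !(P || P) && Q || T   (distribution)
    = !P && Q || T   (idempotence)
Both reduce to !P && Q || T, so they are equivalent.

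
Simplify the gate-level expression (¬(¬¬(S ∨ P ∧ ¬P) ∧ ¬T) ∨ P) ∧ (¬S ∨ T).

¬S ∨ T

(¬(¬¬(S ∨ P ∧ ¬P) ∧ ¬T) ∨ P) ∧ (¬S ∨ T)
= (¬(¬¬S ∧ ¬T) ∨ P) ∧ (¬S ∨ T)   [complement / identity]
= (¬S ∨ T ∨ P) ∧ (¬S ∨ T)   [De Morgan]
= ¬S ∨ T   [absorption]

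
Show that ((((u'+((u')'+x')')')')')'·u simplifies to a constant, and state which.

((((u'+((u')'+x')')')')')'·u
= ((((u'+(u+x')')')')')'·u   [double negation]
= (((u·(u+x'))')')'·u   [De Morgan]
= ((u')')'·u   [absorption]
= u'·u   [double negation]
= 0   [complement]

0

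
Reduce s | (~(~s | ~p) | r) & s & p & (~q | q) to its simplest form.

s

s | (~(~s | ~p) | r) & s & p & (~q | q)
= s | (s & p | r) & s & p & (~q | q)   — De Morgan
= s | s & p & (~q | q)   — absorption
= s | s & p   — complement / identity
= s   — absorption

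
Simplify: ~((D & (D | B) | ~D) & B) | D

~B | D

~((D & (D | B) | ~D) & B) | D
= ~((D | ~D) & B) | D
= ~B | D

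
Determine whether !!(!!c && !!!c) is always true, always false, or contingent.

!!(!!c && !!!c)
= !(!c || !!c)   (De Morgan)
= c && !c   (De Morgan)
= false   (complement)

always false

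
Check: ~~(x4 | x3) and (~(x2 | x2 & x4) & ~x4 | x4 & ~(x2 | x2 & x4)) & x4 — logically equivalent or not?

No

E1: ~~(x4 | x3)
    = x4 | x3
E2: (~(x2 | x2 & x4) & ~x4 | x4 & ~(x2 | x2 & x4)) & x4
    = ~(x2 | x2 & x4) & x4
    = ~x2 & x4
These differ: at x2=1, x3=1, x4=0, E1 = 1 but E2 = 0.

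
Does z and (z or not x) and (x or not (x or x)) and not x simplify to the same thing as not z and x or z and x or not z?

No

E1: z and (z or not x) and (x or not (x or x)) and not x
    = z and (z or not x) and (x or not x) and not x   (idempotence)
    = z and (z or not x) and not x   (complement / identity)
    = z and not x   (absorption)
E2: not z and x or z and x or not z
    = x or not z   (distribution)
These differ: at x=0, z=0, E1 = 0 but E2 = 1.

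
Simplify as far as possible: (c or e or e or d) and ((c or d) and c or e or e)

(c or e or e or d) and ((c or d) and c or e or e)
= (c or e or e or d) and (c or e or e)   — absorption
= c or e or e   — absorption
= c or e   — idempotence

c or e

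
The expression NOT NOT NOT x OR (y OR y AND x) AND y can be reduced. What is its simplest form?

NOT NOT NOT x OR (y OR y AND x) AND y
= NOT NOT NOT x OR y AND y   (absorption)
= NOT NOT NOT x OR y   (idempotence)
= NOT x OR y   (double negation)

NOT x OR y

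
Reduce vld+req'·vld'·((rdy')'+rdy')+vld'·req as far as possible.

vld+req'·vld'·((rdy')'+rdy')+vld'·req
= vld+req'·vld'·(rdy+rdy')+vld'·req
= vld+req'·vld'+vld'·req
= vld+vld'
= 1

1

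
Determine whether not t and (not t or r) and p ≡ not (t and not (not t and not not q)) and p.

E1: not t and (not t or r) and p
    = not t and p   [absorption]
E2: not (t and not (not t and not not q)) and p
    = not (t and (t or not q)) and p   [De Morgan]
    = not t and p   [absorption]
Both reduce to not t and p, so they are equivalent.

Yes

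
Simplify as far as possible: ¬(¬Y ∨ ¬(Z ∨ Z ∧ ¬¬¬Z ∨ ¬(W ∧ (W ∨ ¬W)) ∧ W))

Y ∧ Z

¬(¬Y ∨ ¬(Z ∨ Z ∧ ¬¬¬Z ∨ ¬(W ∧ (W ∨ ¬W)) ∧ W))
= ¬(¬Y ∨ ¬(Z ∨ Z ∧ ¬¬¬Z ∨ ¬W ∧ W))   — complement / identity
= ¬(¬Y ∨ ¬(Z ∨ Z ∧ ¬¬¬Z))   — complement / identity
= ¬(¬Y ∨ ¬(Z ∨ Z ∧ ¬Z))   — double negation
= Y ∧ (Z ∨ Z ∧ ¬Z)   — De Morgan
= Y ∧ Z   — complement / identity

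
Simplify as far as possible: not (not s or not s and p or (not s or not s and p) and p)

not (not s or not s and p or (not s or not s and p) and p)
= not (not s or not s and p)
= not not s
= s

s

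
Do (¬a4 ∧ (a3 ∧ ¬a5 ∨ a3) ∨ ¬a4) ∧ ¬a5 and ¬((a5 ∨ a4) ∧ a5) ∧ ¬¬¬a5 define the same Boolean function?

E1: (¬a4 ∧ (a3 ∧ ¬a5 ∨ a3) ∨ ¬a4) ∧ ¬a5
    = (¬a4 ∧ a3 ∨ ¬a4) ∧ ¬a5   (absorption)
    = ¬a4 ∧ ¬a5   (absorption)
E2: ¬((a5 ∨ a4) ∧ a5) ∧ ¬¬¬a5
    = ¬a5 ∧ ¬¬¬a5   (absorption)
    = ¬a5 ∧ ¬a5   (double negation)
    = ¬a5   (idempotence)
These differ: at a3=0, a4=1, a5=0, E1 = 0 but E2 = 1.

No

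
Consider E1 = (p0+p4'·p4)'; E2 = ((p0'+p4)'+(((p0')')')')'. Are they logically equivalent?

E1: (p0+p4'·p4)'
    = p0'   — complement / identity
E2: ((p0'+p4)'+(((p0')')')')'
    = ((p0'+p4)'+(p0')')'   — double negation
    = (p0'+p4)·p0'   — De Morgan
    = p0'   — absorption
Both reduce to p0', so they are equivalent.

Yes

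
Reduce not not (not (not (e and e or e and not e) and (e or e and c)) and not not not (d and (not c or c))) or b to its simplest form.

not not (not (not (e and e or e and not e) and (e or e and c)) and not not not (d and (not c or c))) or b
= not not (not (not e and (e or e and c)) and not not not (d and (not c or c))) or b   — distribution
= not (not e and (e or e and c) or not not (d and (not c or c))) or b   — De Morgan
= not (not e and e or not not (d and (not c or c))) or b   — absorption
= not (not e and e or not not d) or b   — complement / identity
= not not not d or b   — complement / identity
= not d or b   — double negation

not d or b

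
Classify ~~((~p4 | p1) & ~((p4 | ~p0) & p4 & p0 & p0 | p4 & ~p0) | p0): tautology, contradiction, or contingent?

~~((~p4 | p1) & ~((p4 | ~p0) & p4 & p0 & p0 | p4 & ~p0) | p0)
= ~~((~p4 | p1) & ~((p4 | ~p0) & p4 & p0 | p4 & ~p0) | p0)   — idempotence
= ~~((~p4 | p1) & ~(p4 & p0 | p4 & ~p0) | p0)   — absorption
= ~~((~p4 | p1) & ~p4 | p0)   — distribution
= ~~(~p4 | p0)   — absorption
= ~p4 | p0   — double negation
This depends on p0, p4, so it is not a constant.

contingent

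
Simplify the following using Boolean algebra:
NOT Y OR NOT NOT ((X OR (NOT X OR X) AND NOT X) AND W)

NOT Y OR NOT NOT ((X OR (NOT X OR X) AND NOT X) AND W)
= NOT Y OR (X OR (NOT X OR X) AND NOT X) AND W   (double negation)
= NOT Y OR (X OR NOT X) AND W   (complement / identity)
= NOT Y OR W   (complement / identity)

NOT Y OR W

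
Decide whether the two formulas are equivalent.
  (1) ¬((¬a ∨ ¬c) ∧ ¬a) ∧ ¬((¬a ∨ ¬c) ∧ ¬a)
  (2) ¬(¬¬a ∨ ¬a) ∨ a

E1: ¬((¬a ∨ ¬c) ∧ ¬a) ∧ ¬((¬a ∨ ¬c) ∧ ¬a)
    = ¬((¬a ∨ ¬c) ∧ ¬a)   — idempotence
    = ¬¬a   — absorption
    = a   — double negation
E2: ¬(¬¬a ∨ ¬a) ∨ a
    = ¬a ∧ a ∨ a   — De Morgan
    = a   — complement / identity
Both reduce to a, so they are equivalent.

Yes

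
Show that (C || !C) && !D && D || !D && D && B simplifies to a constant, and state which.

(C || !C) && !D && D || !D && D && B
= !D && D || !D && D && B   [complement / identity]
= !D && D   [absorption]
= false   [complement]

false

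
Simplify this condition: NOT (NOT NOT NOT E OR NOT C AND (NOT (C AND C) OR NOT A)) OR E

E

NOT (NOT NOT NOT E OR NOT C AND (NOT (C AND C) OR NOT A)) OR E
= NOT (NOT NOT NOT E OR NOT C AND (NOT C OR NOT A)) OR E   (idempotence)
= NOT (NOT E OR NOT C AND (NOT C OR NOT A)) OR E   (double negation)
= NOT (NOT E OR NOT C) OR E   (absorption)
= E AND C OR E   (De Morgan)
= E   (absorption)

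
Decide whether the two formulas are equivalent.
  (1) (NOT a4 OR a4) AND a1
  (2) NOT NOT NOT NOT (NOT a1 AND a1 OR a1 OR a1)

E1: (NOT a4 OR a4) AND a1
    = a1   (complement / identity)
E2: NOT NOT NOT NOT (NOT a1 AND a1 OR a1 OR a1)
    = NOT NOT (NOT a1 AND a1 OR a1 OR a1)   (double negation)
    = NOT NOT (a1 OR a1)   (complement / identity)
    = NOT NOT a1   (idempotence)
    = a1   (double negation)
Both reduce to a1, so they are equivalent.

Yes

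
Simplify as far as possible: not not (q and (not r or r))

q

not not (q and (not r or r))
= q and (not r or r)   — double negation
= q   — complement / identity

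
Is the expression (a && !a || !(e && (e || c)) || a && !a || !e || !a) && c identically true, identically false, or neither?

(a && !a || !(e && (e || c)) || a && !a || !e || !a) && c
= (a && !a || !e || a && !a || !e || !a) && c
= (a && !a || !e || !a) && c
= (!e || !a) && c
This depends on a, c, e, so it is not a constant.

neither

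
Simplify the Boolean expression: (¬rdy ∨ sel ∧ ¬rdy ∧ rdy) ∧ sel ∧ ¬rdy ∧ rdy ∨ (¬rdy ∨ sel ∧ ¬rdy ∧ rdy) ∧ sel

sel ∧ ¬rdy

(¬rdy ∨ sel ∧ ¬rdy ∧ rdy) ∧ sel ∧ ¬rdy ∧ rdy ∨ (¬rdy ∨ sel ∧ ¬rdy ∧ rdy) ∧ sel
= (sel ∧ ¬rdy ∧ rdy ∨ sel) ∧ (¬rdy ∨ sel ∧ ¬rdy ∧ rdy)
= sel ∧ ¬rdy ∨ sel ∧ ¬rdy ∧ rdy
= sel ∧ ¬rdy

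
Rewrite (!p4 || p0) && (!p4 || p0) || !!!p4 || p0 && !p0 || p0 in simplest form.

!p4 || p0

(!p4 || p0) && (!p4 || p0) || !!!p4 || p0 && !p0 || p0
= (!p4 || p0) && (!p4 || p0) || !p4 || p0 && !p0 || p0
= !p4 || p0 || !p4 || p0 && !p0 || p0
= !p4 || p0 || !p4 || p0
= !p4 || p0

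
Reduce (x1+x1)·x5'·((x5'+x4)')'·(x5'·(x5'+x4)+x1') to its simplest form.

x1·x5'

(x1+x1)·x5'·((x5'+x4)')'·(x5'·(x5'+x4)+x1')
= (x1+x1)·x5'·(x5'+x4)·(x5'·(x5'+x4)+x1')   (double negation)
= (x1+x1)·x5'·(x5'+x4)   (absorption)
= (x1+x1)·x5'   (absorption)
= x1·x5'   (idempotence)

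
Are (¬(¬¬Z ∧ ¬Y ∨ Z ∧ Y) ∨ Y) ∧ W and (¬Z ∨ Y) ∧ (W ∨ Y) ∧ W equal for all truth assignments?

Yes

E1: (¬(¬¬Z ∧ ¬Y ∨ Z ∧ Y) ∨ Y) ∧ W
    = (¬(Z ∧ ¬Y ∨ Z ∧ Y) ∨ Y) ∧ W   [double negation]
    = (¬Z ∨ Y) ∧ W   [distribution]
E2: (¬Z ∨ Y) ∧ (W ∨ Y) ∧ W
    = (¬Z ∨ Y) ∧ W   [absorption]
Both reduce to (¬Z ∨ Y) ∧ W, so they are equivalent.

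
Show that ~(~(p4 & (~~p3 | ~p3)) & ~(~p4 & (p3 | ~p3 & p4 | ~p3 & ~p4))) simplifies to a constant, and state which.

1

~(~(p4 & (~~p3 | ~p3)) & ~(~p4 & (p3 | ~p3 & p4 | ~p3 & ~p4)))
= ~(~(p4 & (p3 | ~p3)) & ~(~p4 & (p3 | ~p3 & p4 | ~p3 & ~p4)))
= p4 & (p3 | ~p3) | ~p4 & (p3 | ~p3 & p4 | ~p3 & ~p4)
= p4 & (p3 | ~p3) | ~p4 & (p3 | ~p3)
= p3 | ~p3
= 1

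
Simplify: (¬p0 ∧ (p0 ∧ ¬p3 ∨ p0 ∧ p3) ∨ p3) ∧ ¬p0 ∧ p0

(¬p0 ∧ (p0 ∧ ¬p3 ∨ p0 ∧ p3) ∨ p3) ∧ ¬p0 ∧ p0
= (¬p0 ∧ p0 ∨ p3) ∧ ¬p0 ∧ p0   — distribution
= ¬p0 ∧ p0   — absorption
= False   — complement

False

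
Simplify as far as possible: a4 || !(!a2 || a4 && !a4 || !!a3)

a4 || !(!a2 || a4 && !a4 || !!a3)
= a4 || !(!a2 || !!a3)   — complement / identity
= a4 || a2 && !a3   — De Morgan

a4 || a2 && !a3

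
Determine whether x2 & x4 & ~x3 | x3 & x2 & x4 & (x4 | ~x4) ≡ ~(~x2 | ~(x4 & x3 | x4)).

E1: x2 & x4 & ~x3 | x3 & x2 & x4 & (x4 | ~x4)
    = x2 & x4 & ~x3 | x3 & x2 & x4
    = x2 & x4
E2: ~(~x2 | ~(x4 & x3 | x4))
    = ~(~x2 | ~x4)
    = x2 & x4
Both reduce to x2 & x4, so they are equivalent.

Yes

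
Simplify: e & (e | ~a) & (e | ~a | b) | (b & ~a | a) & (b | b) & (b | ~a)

e & (e | ~a) & (e | ~a | b) | (b & ~a | a) & (b | b) & (b | ~a)
= e & (e | ~a) & (e | ~a | b) | (b & ~a | a) & (b | b & ~a)
= e & (e | ~a) & (e | ~a | b) | b & ~a | a & b
= e & (e | ~a) | b & ~a | a & b
= e & (e | ~a) | b
= e | b

e | b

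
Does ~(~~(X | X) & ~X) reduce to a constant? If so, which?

yes, True

~(~~(X | X) & ~X)
= ~(~~X & ~X)
= ~X | X
= 1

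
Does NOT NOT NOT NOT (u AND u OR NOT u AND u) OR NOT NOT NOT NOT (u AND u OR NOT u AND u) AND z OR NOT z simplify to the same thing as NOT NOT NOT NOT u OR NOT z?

Yes

E1: NOT NOT NOT NOT (u AND u OR NOT u AND u) OR NOT NOT NOT NOT (u AND u OR NOT u AND u) AND z OR NOT z
    = NOT NOT NOT NOT (u AND u OR NOT u AND u) OR NOT z   [absorption]
    = NOT NOT NOT NOT u OR NOT z   [distribution]
    = NOT NOT u OR NOT z   [double negation]
    = u OR NOT z   [double negation]
E2: NOT NOT NOT NOT u OR NOT z
    = NOT NOT u OR NOT z   [double negation]
    = u OR NOT z   [double negation]
Both reduce to u OR NOT z, so they are equivalent.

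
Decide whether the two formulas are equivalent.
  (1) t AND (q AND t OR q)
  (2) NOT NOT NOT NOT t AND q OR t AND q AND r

E1: t AND (q AND t OR q)
    = t AND q   [absorption]
E2: NOT NOT NOT NOT t AND q OR t AND q AND r
    = NOT NOT t AND q OR t AND q AND r   [double negation]
    = t AND q OR t AND q AND r   [double negation]
    = t AND q   [absorption]
Both reduce to t AND q, so they are equivalent.

Yes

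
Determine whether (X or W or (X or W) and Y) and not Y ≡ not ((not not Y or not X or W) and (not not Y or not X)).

E1: (X or W or (X or W) and Y) and not Y
    = (X or W) and not Y
E2: not ((not not Y or not X or W) and (not not Y or not X))
    = not (not not Y or not X)
    = not Y and X
These differ: at W=1, X=0, Y=0, E1 = 1 but E2 = 0.

No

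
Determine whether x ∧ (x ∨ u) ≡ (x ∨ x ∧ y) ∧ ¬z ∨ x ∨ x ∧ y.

Yes

E1: x ∧ (x ∨ u)
    = x   (absorption)
E2: (x ∨ x ∧ y) ∧ ¬z ∨ x ∨ x ∧ y
    = x ∨ x ∧ y   (absorption)
    = x   (absorption)
Both reduce to x, so they are equivalent.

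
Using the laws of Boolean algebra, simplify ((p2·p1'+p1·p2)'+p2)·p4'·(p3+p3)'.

p4'·p3'

((p2·p1'+p1·p2)'+p2)·p4'·(p3+p3)'
= (p2'+p2)·p4'·(p3+p3)'   (distribution)
= (p2'+p2)·p4'·p3'   (idempotence)
= p4'·p3'   (complement / identity)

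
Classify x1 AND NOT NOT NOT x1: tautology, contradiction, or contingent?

x1 AND NOT NOT NOT x1
= x1 AND NOT x1   — double negation
= FALSE   — complement

contradiction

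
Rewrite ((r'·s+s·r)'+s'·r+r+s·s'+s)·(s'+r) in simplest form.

((r'·s+s·r)'+s'·r+r+s·s'+s)·(s'+r)
= ((r'·s+s·r)'+s'·r+r+s)·(s'+r)   — complement / identity
= (s'+s'·r+r+s)·(s'+r)   — distribution
= (s'+r+s)·(s'+r)   — absorption
= s'+r   — absorption

s'+r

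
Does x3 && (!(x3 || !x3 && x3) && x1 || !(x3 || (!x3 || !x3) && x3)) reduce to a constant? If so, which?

x3 && (!(x3 || !x3 && x3) && x1 || !(x3 || (!x3 || !x3) && x3))
= x3 && (!(x3 || !x3 && x3) && x1 || !(x3 || !x3 && x3))   (idempotence)
= x3 && !(x3 || !x3 && x3)   (absorption)
= x3 && !x3   (complement / identity)
= false   (complement)

yes, False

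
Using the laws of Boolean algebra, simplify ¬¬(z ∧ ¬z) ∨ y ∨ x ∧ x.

¬¬(z ∧ ¬z) ∨ y ∨ x ∧ x
= z ∧ ¬z ∨ y ∨ x ∧ x   — double negation
= y ∨ x ∧ x   — complement / identity
= y ∨ x   — idempotence

y ∨ x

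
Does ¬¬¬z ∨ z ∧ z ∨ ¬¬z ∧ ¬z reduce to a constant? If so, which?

¬¬¬z ∨ z ∧ z ∨ ¬¬z ∧ ¬z
= ¬z ∨ z ∧ z ∨ ¬¬z ∧ ¬z   [double negation]
= ¬z ∨ z ∧ z ∨ z ∧ ¬z   [double negation]
= ¬z ∨ z   [distribution]
= True   [complement]

yes, True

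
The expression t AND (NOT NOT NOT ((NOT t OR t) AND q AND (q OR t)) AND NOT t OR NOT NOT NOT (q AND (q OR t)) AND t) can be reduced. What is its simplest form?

t AND (NOT NOT NOT ((NOT t OR t) AND q AND (q OR t)) AND NOT t OR NOT NOT NOT (q AND (q OR t)) AND t)
= t AND (NOT NOT NOT (q AND (q OR t)) AND NOT t OR NOT NOT NOT (q AND (q OR t)) AND t)   — complement / identity
= t AND NOT NOT NOT (q AND (q OR t))   — distribution
= t AND NOT (q AND (q OR t))   — double negation
= t AND NOT q   — absorption

t AND NOT q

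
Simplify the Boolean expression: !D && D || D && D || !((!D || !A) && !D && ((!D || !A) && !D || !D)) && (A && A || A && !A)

!D && D || D && D || !((!D || !A) && !D && ((!D || !A) && !D || !D)) && (A && A || A && !A)
= !D && D || D && D || !((!D || !A) && !D) && (A && A || A && !A)
= !D && D || D && D || !!D && (A && A || A && !A)
= !D && D || D && D || D && (A && A || A && !A)
= !D && D || D && D || D && A
= D || D && A
= D

D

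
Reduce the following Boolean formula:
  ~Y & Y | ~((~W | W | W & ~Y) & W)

~Y & Y | ~((~W | W | W & ~Y) & W)
= ~((~W | W | W & ~Y) & W)   (complement / identity)
= ~((~W | W) & W)   (absorption)
= ~W   (complement / identity)

~W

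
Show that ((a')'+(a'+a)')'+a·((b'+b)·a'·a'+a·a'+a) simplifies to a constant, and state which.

((a')'+(a'+a)')'+a·((b'+b)·a'·a'+a·a'+a)
= ((a')'+(a'+a)')'+a·(a'·a'+a·a'+a)   — complement / identity
= ((a')'+(a'+a)')'+a·(a'+a)   — distribution
= a'·(a'+a)+a·(a'+a)   — De Morgan
= a'+a   — distribution
= 1   — complement

1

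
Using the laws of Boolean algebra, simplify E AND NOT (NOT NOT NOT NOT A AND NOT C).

E AND (NOT A OR C)

E AND NOT (NOT NOT NOT NOT A AND NOT C)
= E AND NOT (NOT NOT A AND NOT C)   — double negation
= E AND (NOT A OR C)   — De Morgan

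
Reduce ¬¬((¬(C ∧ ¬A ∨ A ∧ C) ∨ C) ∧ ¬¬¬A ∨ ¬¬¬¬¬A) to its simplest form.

¬¬((¬(C ∧ ¬A ∨ A ∧ C) ∨ C) ∧ ¬¬¬A ∨ ¬¬¬¬¬A)
= ¬¬((¬C ∨ C) ∧ ¬¬¬A ∨ ¬¬¬¬¬A)   (distribution)
= ¬¬(¬¬¬A ∨ ¬¬¬¬¬A)   (complement / identity)
= ¬(¬¬A ∧ ¬¬¬¬A)   (De Morgan)
= ¬(¬¬A ∧ ¬¬A)   (double negation)
= ¬¬¬A   (idempotence)
= ¬A   (double negation)

¬A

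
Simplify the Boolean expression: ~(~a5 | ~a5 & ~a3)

~(~a5 | ~a5 & ~a3)
= ~~a5   [absorption]
= a5   [double negation]

a5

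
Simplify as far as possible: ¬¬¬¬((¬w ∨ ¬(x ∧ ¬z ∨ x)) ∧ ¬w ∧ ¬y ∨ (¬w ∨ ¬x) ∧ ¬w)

¬w

¬¬¬¬((¬w ∨ ¬(x ∧ ¬z ∨ x)) ∧ ¬w ∧ ¬y ∨ (¬w ∨ ¬x) ∧ ¬w)
= ¬¬¬¬((¬w ∨ ¬x) ∧ ¬w ∧ ¬y ∨ (¬w ∨ ¬x) ∧ ¬w)   (absorption)
= ¬¬¬¬((¬w ∨ ¬x) ∧ ¬w)   (absorption)
= ¬¬((¬w ∨ ¬x) ∧ ¬w)   (double negation)
= (¬w ∨ ¬x) ∧ ¬w   (double negation)
= ¬w   (absorption)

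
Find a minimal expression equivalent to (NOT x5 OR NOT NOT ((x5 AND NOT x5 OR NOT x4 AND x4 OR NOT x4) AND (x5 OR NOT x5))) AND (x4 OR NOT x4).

NOT x5 OR NOT x4

(NOT x5 OR NOT NOT ((x5 AND NOT x5 OR NOT x4 AND x4 OR NOT x4) AND (x5 OR NOT x5))) AND (x4 OR NOT x4)
= (NOT x5 OR NOT NOT ((x5 AND NOT x5 OR NOT x4) AND (x5 OR NOT x5))) AND (x4 OR NOT x4)   [complement / identity]
= (NOT x5 OR NOT NOT (x5 AND NOT x5 OR NOT x4)) AND (x4 OR NOT x4)   [complement / identity]
= (NOT x5 OR x5 AND NOT x5 OR NOT x4) AND (x4 OR NOT x4)   [double negation]
= NOT x5 OR x5 AND NOT x5 OR NOT x4   [complement / identity]
= NOT x5 OR NOT x4   [complement / identity]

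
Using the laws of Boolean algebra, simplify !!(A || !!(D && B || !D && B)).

A || B

!!(A || !!(D && B || !D && B))
= !!(A || !!B)   [distribution]
= A || !!B   [double negation]
= A || B   [double negation]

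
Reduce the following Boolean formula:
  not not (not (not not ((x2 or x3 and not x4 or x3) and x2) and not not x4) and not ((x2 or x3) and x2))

not x2

not not (not (not not ((x2 or x3 and not x4 or x3) and x2) and not not x4) and not ((x2 or x3) and x2))
= not not ((not ((x2 or x3 and not x4 or x3) and x2) or not x4) and not ((x2 or x3) and x2))   (De Morgan)
= not not ((not ((x2 or x3) and x2) or not x4) and not ((x2 or x3) and x2))   (absorption)
= not not not ((x2 or x3) and x2)   (absorption)
= not ((x2 or x3) and x2)   (double negation)
= not x2   (absorption)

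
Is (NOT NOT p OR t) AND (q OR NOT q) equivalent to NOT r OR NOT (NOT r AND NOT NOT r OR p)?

E1: (NOT NOT p OR t) AND (q OR NOT q)
    = NOT NOT p OR t   [complement / identity]
    = p OR t   [double negation]
E2: NOT r OR NOT (NOT r AND NOT NOT r OR p)
    = NOT r OR NOT (NOT r AND r OR p)   [double negation]
    = NOT r OR NOT p   [complement / identity]
These differ: at p=1, q=0, r=1, t=0, E1 = 1 but E2 = 0.

No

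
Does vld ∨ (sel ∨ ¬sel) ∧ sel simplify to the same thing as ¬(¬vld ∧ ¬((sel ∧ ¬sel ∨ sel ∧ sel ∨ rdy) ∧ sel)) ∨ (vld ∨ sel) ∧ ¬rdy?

E1: vld ∨ (sel ∨ ¬sel) ∧ sel
    = vld ∨ sel   (complement / identity)
E2: ¬(¬vld ∧ ¬((sel ∧ ¬sel ∨ sel ∧ sel ∨ rdy) ∧ sel)) ∨ (vld ∨ sel) ∧ ¬rdy
    = ¬(¬vld ∧ ¬((sel ∨ rdy) ∧ sel)) ∨ (vld ∨ sel) ∧ ¬rdy   (distribution)
    = ¬(¬vld ∧ ¬sel) ∨ (vld ∨ sel) ∧ ¬rdy   (absorption)
    = vld ∨ sel ∨ (vld ∨ sel) ∧ ¬rdy   (De Morgan)
    = vld ∨ sel   (absorption)
Both reduce to vld ∨ sel, so they are equivalent.

Yes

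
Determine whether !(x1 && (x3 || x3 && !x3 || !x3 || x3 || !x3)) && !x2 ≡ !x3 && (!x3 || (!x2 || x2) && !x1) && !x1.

E1: !(x1 && (x3 || x3 && !x3 || !x3 || x3 || !x3)) && !x2
    = !(x1 && (x3 || !x3 || x3 || !x3)) && !x2
    = !(x1 && (x3 || !x3)) && !x2
    = !x1 && !x2
E2: !x3 && (!x3 || (!x2 || x2) && !x1) && !x1
    = !x3 && (!x3 || !x1) && !x1
    = !x3 && !x1
These differ: at x1=0, x2=1, x3=0, E1 = 0 but E2 = 1.

No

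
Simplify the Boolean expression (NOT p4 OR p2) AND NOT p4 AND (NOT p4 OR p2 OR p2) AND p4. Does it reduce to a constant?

(NOT p4 OR p2) AND NOT p4 AND (NOT p4 OR p2 OR p2) AND p4
= (NOT p4 OR p2) AND NOT p4 AND (NOT p4 OR p2) AND p4   — idempotence
= (NOT p4 OR p2) AND NOT p4 AND p4   — absorption
= NOT p4 AND p4   — absorption
= FALSE   — complement

FALSE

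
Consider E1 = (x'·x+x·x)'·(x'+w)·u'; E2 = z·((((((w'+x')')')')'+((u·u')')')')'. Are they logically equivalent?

E1: (x'·x+x·x)'·(x'+w)·u'
    = x'·(x'+w)·u'   (distribution)
    = x'·u'   (absorption)
E2: z·((((((w'+x')')')')'+((u·u')')')')'
    = z·((((w'+x')')'+((u·u')')')')'   (double negation)
    = z·((w'+x')'·(u·u')')'   (De Morgan)
    = z·(w'+x'+u·u')   (De Morgan)
    = z·(w'+x')   (complement / identity)
These differ: at u=1, w=0, x=0, z=1, E1 = 0 but E2 = 1.

No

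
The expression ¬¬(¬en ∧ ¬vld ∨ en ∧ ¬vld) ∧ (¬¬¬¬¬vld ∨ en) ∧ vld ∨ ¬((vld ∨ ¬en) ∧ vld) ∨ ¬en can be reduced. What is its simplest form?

¬vld ∨ ¬en

¬¬(¬en ∧ ¬vld ∨ en ∧ ¬vld) ∧ (¬¬¬¬¬vld ∨ en) ∧ vld ∨ ¬((vld ∨ ¬en) ∧ vld) ∨ ¬en
= ¬¬(¬en ∧ ¬vld ∨ en ∧ ¬vld) ∧ (¬¬¬¬¬vld ∨ en) ∧ vld ∨ ¬vld ∨ ¬en
= ¬¬(¬en ∧ ¬vld ∨ en ∧ ¬vld) ∧ (¬¬¬vld ∨ en) ∧ vld ∨ ¬vld ∨ ¬en
= ¬¬¬vld ∧ (¬¬¬vld ∨ en) ∧ vld ∨ ¬vld ∨ ¬en
= ¬¬¬vld ∧ vld ∨ ¬vld ∨ ¬en
= ¬vld ∧ vld ∨ ¬vld ∨ ¬en
= ¬vld ∨ ¬en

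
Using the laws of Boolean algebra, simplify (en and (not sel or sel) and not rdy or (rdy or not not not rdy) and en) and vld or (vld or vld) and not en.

(en and (not sel or sel) and not rdy or (rdy or not not not rdy) and en) and vld or (vld or vld) and not en
= (en and (not sel or sel) and not rdy or (rdy or not rdy) and en) and vld or (vld or vld) and not en   (double negation)
= (en and not rdy or (rdy or not rdy) and en) and vld or (vld or vld) and not en   (complement / identity)
= (en and not rdy or en) and vld or (vld or vld) and not en   (complement / identity)
= (en and not rdy or en) and vld or vld and not en   (idempotence)
= en and vld or vld and not en   (absorption)
= vld   (distribution)

vld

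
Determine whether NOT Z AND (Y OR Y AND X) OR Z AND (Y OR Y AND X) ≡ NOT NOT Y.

E1: NOT Z AND (Y OR Y AND X) OR Z AND (Y OR Y AND X)
    = Y OR Y AND X   [distribution]
    = Y   [absorption]
E2: NOT NOT Y
    = Y   [double negation]
Both reduce to Y, so they are equivalent.

Yes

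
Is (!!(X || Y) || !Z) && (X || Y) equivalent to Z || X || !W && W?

E1: (!!(X || Y) || !Z) && (X || Y)
    = (X || Y || !Z) && (X || Y)   [double negation]
    = X || Y   [absorption]
E2: Z || X || !W && W
    = Z || X   [complement / identity]
These differ: at W=0, X=0, Y=0, Z=1, E1 = 0 but E2 = 1.

No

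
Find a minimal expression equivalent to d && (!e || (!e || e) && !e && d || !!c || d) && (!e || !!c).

d && (!e || c)

d && (!e || (!e || e) && !e && d || !!c || d) && (!e || !!c)
= d && (!e || !e && d || !!c || d) && (!e || !!c)   — complement / identity
= d && (!e || !!c || d) && (!e || !!c)   — absorption
= d && (!e || !!c)   — absorption
= d && (!e || c)   — double negation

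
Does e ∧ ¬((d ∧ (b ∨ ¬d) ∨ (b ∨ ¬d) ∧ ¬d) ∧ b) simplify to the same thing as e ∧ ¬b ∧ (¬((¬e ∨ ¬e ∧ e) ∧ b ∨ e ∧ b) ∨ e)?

E1: e ∧ ¬((d ∧ (b ∨ ¬d) ∨ (b ∨ ¬d) ∧ ¬d) ∧ b)
    = e ∧ ¬((b ∨ ¬d) ∧ b)   [distribution]
    = e ∧ ¬b   [absorption]
E2: e ∧ ¬b ∧ (¬((¬e ∨ ¬e ∧ e) ∧ b ∨ e ∧ b) ∨ e)
    = e ∧ ¬b ∧ (¬(¬e ∧ b ∨ e ∧ b) ∨ e)   [complement / identity]
    = e ∧ ¬b ∧ (¬b ∨ e)   [distribution]
    = e ∧ ¬b   [absorption]
Both reduce to e ∧ ¬b, so they are equivalent.

Yes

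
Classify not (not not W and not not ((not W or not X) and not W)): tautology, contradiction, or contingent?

tautology

not (not not W and not not ((not W or not X) and not W))
= not (not not W and not not not W)   [absorption]
= not (not not W and not W)   [double negation]
= not W or W   [De Morgan]
= True   [complement]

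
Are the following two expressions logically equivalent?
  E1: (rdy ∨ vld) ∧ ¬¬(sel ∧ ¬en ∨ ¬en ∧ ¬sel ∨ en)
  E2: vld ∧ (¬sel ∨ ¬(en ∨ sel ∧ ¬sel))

No

E1: (rdy ∨ vld) ∧ ¬¬(sel ∧ ¬en ∨ ¬en ∧ ¬sel ∨ en)
    = (rdy ∨ vld) ∧ ¬¬(¬en ∨ en)   — distribution
    = (rdy ∨ vld) ∧ (¬en ∨ en)   — double negation
    = rdy ∨ vld   — complement / identity
E2: vld ∧ (¬sel ∨ ¬(en ∨ sel ∧ ¬sel))
    = vld ∧ (¬sel ∨ ¬en)   — complement / identity
These differ: at en=1, rdy=1, sel=0, vld=0, E1 = 1 but E2 = 0.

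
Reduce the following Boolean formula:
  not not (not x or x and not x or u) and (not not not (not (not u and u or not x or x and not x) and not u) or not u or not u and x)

not x or u

not not (not x or x and not x or u) and (not not not (not (not u and u or not x or x and not x) and not u) or not u or not u and x)
= not not (not x or x and not x or u) and (not not not (not (not x or x and not x) and not u) or not u or not u and x)   — complement / identity
= not not (not x or x and not x or u) and (not not (not x or x and not x or u) or not u or not u and x)   — De Morgan
= not not (not x or x and not x or u) and (not not (not x or x and not x or u) or not u)   — absorption
= not not (not x or x and not x or u)   — absorption
= not not (not x or u)   — complement / identity
= not x or u   — double negation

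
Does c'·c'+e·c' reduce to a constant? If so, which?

no

c'·c'+e·c'
= c'·(c'+e)   — distribution
= c'   — absorption
This depends on c, so it is not a constant.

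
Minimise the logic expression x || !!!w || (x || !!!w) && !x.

x || !w

x || !!!w || (x || !!!w) && !x
= x || !!!w   [absorption]
= x || !w   [double negation]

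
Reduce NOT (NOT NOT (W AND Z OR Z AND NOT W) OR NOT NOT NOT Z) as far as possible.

NOT (NOT NOT (W AND Z OR Z AND NOT W) OR NOT NOT NOT Z)
= NOT (NOT NOT (W AND Z OR Z AND NOT W) OR NOT Z)   (double negation)
= NOT (NOT NOT Z OR NOT Z)   (distribution)
= NOT Z AND Z   (De Morgan)
= FALSE   (complement)

FALSE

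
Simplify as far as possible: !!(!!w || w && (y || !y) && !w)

!!(!!w || w && (y || !y) && !w)
= !!(!!w || w && !w)   [complement / identity]
= !!!!w   [complement / identity]
= !!w   [double negation]
= w   [double negation]

w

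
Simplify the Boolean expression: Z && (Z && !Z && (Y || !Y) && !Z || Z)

Z

Z && (Z && !Z && (Y || !Y) && !Z || Z)
= Z && (Z && !Z && !Z || Z)   — complement / identity
= Z && (Z && !Z || Z)   — idempotence
= Z && Z   — complement / identity
= Z   — idempotence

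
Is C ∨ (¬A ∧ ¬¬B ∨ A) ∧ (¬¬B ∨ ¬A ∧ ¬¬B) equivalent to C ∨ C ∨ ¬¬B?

E1: C ∨ (¬A ∧ ¬¬B ∨ A) ∧ (¬¬B ∨ ¬A ∧ ¬¬B)
    = C ∨ ¬A ∧ ¬¬B ∨ A ∧ ¬¬B   (distribution)
    = C ∨ ¬¬B   (distribution)
    = C ∨ B   (double negation)
E2: C ∨ C ∨ ¬¬B
    = C ∨ C ∨ B   (double negation)
    = C ∨ B   (idempotence)
Both reduce to C ∨ B, so they are equivalent.

Yes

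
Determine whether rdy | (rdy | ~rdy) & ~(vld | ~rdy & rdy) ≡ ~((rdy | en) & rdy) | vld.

E1: rdy | (rdy | ~rdy) & ~(vld | ~rdy & rdy)
    = rdy | (rdy | ~rdy) & ~vld   [complement / identity]
    = rdy | ~vld   [complement / identity]
E2: ~((rdy | en) & rdy) | vld
    = ~rdy | vld   [absorption]
These differ: at en=1, rdy=1, vld=0, E1 = 1 but E2 = 0.

No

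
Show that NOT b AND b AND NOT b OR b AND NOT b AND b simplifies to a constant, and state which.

FALSE

NOT b AND b AND NOT b OR b AND NOT b AND b
= NOT b AND b   [distribution]
= FALSE   [complement]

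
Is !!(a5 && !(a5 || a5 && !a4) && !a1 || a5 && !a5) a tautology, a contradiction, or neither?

contradiction

!!(a5 && !(a5 || a5 && !a4) && !a1 || a5 && !a5)
= !!(a5 && !a5 && !a1 || a5 && !a5)
= !!(a5 && !a5)
= a5 && !a5
= false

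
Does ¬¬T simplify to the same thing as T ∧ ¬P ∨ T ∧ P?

Yes

E1: ¬¬T
    = T   — double negation
E2: T ∧ ¬P ∨ T ∧ P
    = T   — distribution
Both reduce to T, so they are equivalent.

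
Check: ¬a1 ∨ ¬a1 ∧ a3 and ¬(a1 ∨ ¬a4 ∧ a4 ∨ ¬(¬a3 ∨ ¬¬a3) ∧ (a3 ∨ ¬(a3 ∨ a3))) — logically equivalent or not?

Yes

E1: ¬a1 ∨ ¬a1 ∧ a3
    = ¬a1
E2: ¬(a1 ∨ ¬a4 ∧ a4 ∨ ¬(¬a3 ∨ ¬¬a3) ∧ (a3 ∨ ¬(a3 ∨ a3)))
    = ¬(a1 ∨ ¬a4 ∧ a4 ∨ ¬(¬a3 ∨ ¬¬a3) ∧ (a3 ∨ ¬a3))
    = ¬(a1 ∨ ¬(¬a3 ∨ ¬¬a3) ∧ (a3 ∨ ¬a3))
    = ¬(a1 ∨ a3 ∧ ¬a3 ∧ (a3 ∨ ¬a3))
    = ¬(a1 ∨ a3 ∧ ¬a3)
    = ¬a1
Both reduce to ¬a1, so they are equivalent.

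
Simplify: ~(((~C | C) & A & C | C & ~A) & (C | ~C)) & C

~(((~C | C) & A & C | C & ~A) & (C | ~C)) & C
= ~((~C | C) & A & C | C & ~A) & C   [complement / identity]
= ~(A & C | C & ~A) & C   [complement / identity]
= ~C & C   [distribution]
= 0   [complement]

0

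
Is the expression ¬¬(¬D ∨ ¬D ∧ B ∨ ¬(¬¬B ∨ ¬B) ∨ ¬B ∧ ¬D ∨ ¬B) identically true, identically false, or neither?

¬¬(¬D ∨ ¬D ∧ B ∨ ¬(¬¬B ∨ ¬B) ∨ ¬B ∧ ¬D ∨ ¬B)
= ¬¬(¬D ∨ ¬D ∧ B ∨ ¬B ∧ B ∨ ¬B ∧ ¬D ∨ ¬B)   [De Morgan]
= ¬¬(¬D ∨ ¬B ∧ B ∨ ¬B ∧ ¬D ∨ ¬B)   [absorption]
= ¬¬(¬D ∨ ¬B ∧ ¬D ∨ ¬B)   [complement / identity]
= ¬¬(¬D ∨ ¬B)   [absorption]
= ¬D ∨ ¬B   [double negation]
This depends on B, D, so it is not a constant.

neither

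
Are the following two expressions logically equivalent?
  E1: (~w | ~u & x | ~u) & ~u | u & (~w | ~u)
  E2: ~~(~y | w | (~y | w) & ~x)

No

E1: (~w | ~u & x | ~u) & ~u | u & (~w | ~u)
    = (~w | ~u) & ~u | u & (~w | ~u)   (absorption)
    = ~w | ~u   (distribution)
E2: ~~(~y | w | (~y | w) & ~x)
    = ~y | w | (~y | w) & ~x   (double negation)
    = ~y | w   (absorption)
These differ: at u=1, w=0, x=1, y=1, E1 = 1 but E2 = 0.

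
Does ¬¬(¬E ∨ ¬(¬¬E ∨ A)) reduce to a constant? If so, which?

¬¬(¬E ∨ ¬(¬¬E ∨ A))
= ¬¬(¬E ∨ ¬(E ∨ A))   (double negation)
= ¬(E ∧ (E ∨ A))   (De Morgan)
= ¬E   (absorption)
This depends on E, so it is not a constant.

no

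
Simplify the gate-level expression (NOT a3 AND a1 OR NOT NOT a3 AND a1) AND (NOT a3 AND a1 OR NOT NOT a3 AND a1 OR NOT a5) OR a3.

(NOT a3 AND a1 OR NOT NOT a3 AND a1) AND (NOT a3 AND a1 OR NOT NOT a3 AND a1 OR NOT a5) OR a3
= NOT a3 AND a1 OR NOT NOT a3 AND a1 OR a3   (absorption)
= NOT a3 AND a1 OR a3 AND a1 OR a3   (double negation)
= a1 OR a3   (distribution)

a1 OR a3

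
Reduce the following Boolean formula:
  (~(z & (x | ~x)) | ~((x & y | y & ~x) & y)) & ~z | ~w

~z | ~w

(~(z & (x | ~x)) | ~((x & y | y & ~x) & y)) & ~z | ~w
= (~(z & (x | ~x)) | ~(y & y)) & ~z | ~w   [distribution]
= (~z | ~(y & y)) & ~z | ~w   [complement / identity]
= (~z | ~y) & ~z | ~w   [idempotence]
= ~z | ~w   [absorption]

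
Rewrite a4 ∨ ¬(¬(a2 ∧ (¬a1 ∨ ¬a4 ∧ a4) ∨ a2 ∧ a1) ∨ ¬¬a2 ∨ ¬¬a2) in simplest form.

a4

a4 ∨ ¬(¬(a2 ∧ (¬a1 ∨ ¬a4 ∧ a4) ∨ a2 ∧ a1) ∨ ¬¬a2 ∨ ¬¬a2)
= a4 ∨ ¬(¬(a2 ∧ (¬a1 ∨ ¬a4 ∧ a4) ∨ a2 ∧ a1) ∨ ¬¬a2)
= a4 ∨ ¬(¬(a2 ∧ ¬a1 ∨ a2 ∧ a1) ∨ ¬¬a2)
= a4 ∨ (a2 ∧ ¬a1 ∨ a2 ∧ a1) ∧ ¬a2
= a4 ∨ a2 ∧ ¬a2
= a4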